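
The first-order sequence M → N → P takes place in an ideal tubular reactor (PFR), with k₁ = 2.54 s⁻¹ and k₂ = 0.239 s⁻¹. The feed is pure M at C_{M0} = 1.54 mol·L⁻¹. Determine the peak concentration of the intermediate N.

Evaluating C_N at τ_opt = ln(k₂/k₁)/(k₂−k₁) gives C_{N,max}/C_{M0} = (k₁/k₂)^[k₂/(k₂−k₁)].
= (2.54/0.239)^(0.239/(0.239−2.54)) = (10.63)^(-0.1039) = 0.7823.
C_{N,max} = 0.7823×1.54 = 1.20 mol·L⁻¹.

1.20 mol·L⁻¹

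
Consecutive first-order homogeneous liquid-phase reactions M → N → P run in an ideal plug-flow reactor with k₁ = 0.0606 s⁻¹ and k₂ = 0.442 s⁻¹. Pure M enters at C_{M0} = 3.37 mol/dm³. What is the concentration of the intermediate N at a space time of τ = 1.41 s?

0.204 mol/dm³

Solving the coupled first-order balances gives C_N(τ) = [k₁/(k₂−k₁)]·C_{M0}·(e^(−k₁τ) − e^(−k₂τ)).
e^(−k₁τ) = e^(−0.0606×1.41) = e^(−0.08545) = 0.9181; e^(−k₂τ) = e^(−0.6232) = 0.5362.
C_N = 0.0606×3.37/(0.442−0.0606) × (0.9181−0.5362) = 0.5355×0.3819 = 0.2045 mol/dm³.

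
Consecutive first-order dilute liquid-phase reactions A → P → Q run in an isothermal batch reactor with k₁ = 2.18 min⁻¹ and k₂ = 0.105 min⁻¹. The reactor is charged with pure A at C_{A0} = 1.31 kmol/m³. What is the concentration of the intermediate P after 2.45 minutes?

The intermediate concentration in a first-order A→B→C sequence is C_P = k₁C_{A0}(e^(−k₁t) − e^(−k₂t))/(k₂−k₁).
e^(−k₁t) = e^(−2.18×2.45) = e^(−5.341) = 0.004791; e^(−k₂t) = e^(−0.2573) = 0.7732.
C_P = 2.18×1.31/(0.105−2.18) × (0.004791−0.7732) = (-1.376)×(-0.7684) = 1.058 kmol/m³.

1.06 kmol/m³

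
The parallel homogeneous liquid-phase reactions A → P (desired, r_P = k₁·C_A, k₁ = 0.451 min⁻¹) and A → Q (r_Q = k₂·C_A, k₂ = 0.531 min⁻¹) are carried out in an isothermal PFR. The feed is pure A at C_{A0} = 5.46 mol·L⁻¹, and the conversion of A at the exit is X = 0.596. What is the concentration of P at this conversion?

1.49 mol·L⁻¹

C_A = C_{A0}(1−X) = 2.206 mol·L⁻¹.
Both paths are first order in A, so the instantaneous fraction to P is constant: dC_P/d(−C_A) = k₁/(k₁+k₂) = 0.4593.
C_P = 0.4593·(C_{A0}−C_A) = 0.4593×3.254 = 1.49 mol·L⁻¹.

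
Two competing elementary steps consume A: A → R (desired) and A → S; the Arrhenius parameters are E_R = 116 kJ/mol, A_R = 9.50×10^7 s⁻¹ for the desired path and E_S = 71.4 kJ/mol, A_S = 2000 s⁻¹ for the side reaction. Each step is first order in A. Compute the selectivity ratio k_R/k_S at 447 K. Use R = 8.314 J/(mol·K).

0.292

Since both paths have the same order in A, the concentration cancels and S_{R/S} = k_R/k_S = (A_R/A_S)·exp[(E_S−E_R)/(RT)].
(E_S−E_R)/(RT) = (71.4−116)×10³/(8.314×447) = -44600/3716 = -12.00.
k_R/k_S = (9.50×10^7/2000)·exp(-12.00) = 47500 × 6.138×10^-6 = 0.292.
Since E_R > E_S, raising the temperature improves selectivity toward R.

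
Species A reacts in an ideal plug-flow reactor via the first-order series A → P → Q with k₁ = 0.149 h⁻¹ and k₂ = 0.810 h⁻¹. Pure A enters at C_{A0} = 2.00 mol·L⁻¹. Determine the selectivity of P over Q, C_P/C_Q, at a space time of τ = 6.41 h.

0.161

Solving the coupled first-order balances gives C_P(τ) = [k₁/(k₂−k₁)]·C_{A0}·(e^(−k₁τ) − e^(−k₂τ)).
e^(−k₁τ) = e^(−0.149×6.41) = e^(−0.9551) = 0.3848; e^(−k₂τ) = e^(−5.192) = 0.005560.
C_P = 0.149×2.00/(0.810−0.149) × (0.3848−0.005560) = 0.4508×0.3792 = 0.1710 mol·L⁻¹.
C_A = C_{A0}e^(−k₁τ) = 0.7696 mol·L⁻¹, so C_Q = C_{A0}−C_A−C_P = 1.059 mol·L⁻¹; C_P/C_Q = 0.161.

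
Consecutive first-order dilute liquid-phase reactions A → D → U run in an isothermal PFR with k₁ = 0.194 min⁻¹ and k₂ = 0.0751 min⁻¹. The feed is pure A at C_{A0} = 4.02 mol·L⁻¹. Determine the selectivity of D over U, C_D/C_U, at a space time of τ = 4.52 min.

For first-order series with pure A initially, C_D(τ) = k₁C_{A0}/(k₂−k₁)·(e^(−k₁τ) − e^(−k₂τ)).
e^(−k₁τ) = e^(−0.194×4.52) = e^(−0.8769) = 0.4161; e^(−k₂τ) = e^(−0.3395) = 0.7122.
C_D = 0.194×4.02/(0.0751−0.194) × (0.4161−0.7122) = (-6.559)×(-0.2961) = 1.942 mol·L⁻¹.
C_A = C_{A0}e^(−k₁τ) = 1.673 mol·L⁻¹, so C_U = C_{A0}−C_A−C_D = 0.4053 mol·L⁻¹; C_D/C_U = 4.79.

4.79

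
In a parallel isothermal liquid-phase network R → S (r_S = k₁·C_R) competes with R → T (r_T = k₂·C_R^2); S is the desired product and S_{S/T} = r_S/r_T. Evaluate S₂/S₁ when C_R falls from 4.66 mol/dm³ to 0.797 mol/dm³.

5.85

S_{S/T} = (k₁/k₂)·C_R⁻¹, so S₂/S₁ = (C_{R,2}/C_{R,1})⁻¹.
= 4.66/0.797 = 5.85.
Selectivity toward S rises as C_R falls — low-concentration operation is favoured.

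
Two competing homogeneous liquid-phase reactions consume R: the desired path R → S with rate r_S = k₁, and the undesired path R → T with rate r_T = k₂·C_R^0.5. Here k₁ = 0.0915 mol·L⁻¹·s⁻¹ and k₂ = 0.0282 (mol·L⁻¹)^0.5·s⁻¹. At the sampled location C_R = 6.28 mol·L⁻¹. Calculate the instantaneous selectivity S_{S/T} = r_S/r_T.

1.29

S_{S/T} = r_S/r_T = (k₁)/(k₂·C_R^0.5) = (k₁/k₂)·C_R^-0.5.
= (0.0915) / (0.0282×6.280^0.5) = 0.09150/0.07067 = 1.29.
The undesired path is higher order in R, so low C_R (CSTR or dilute feed) favours S.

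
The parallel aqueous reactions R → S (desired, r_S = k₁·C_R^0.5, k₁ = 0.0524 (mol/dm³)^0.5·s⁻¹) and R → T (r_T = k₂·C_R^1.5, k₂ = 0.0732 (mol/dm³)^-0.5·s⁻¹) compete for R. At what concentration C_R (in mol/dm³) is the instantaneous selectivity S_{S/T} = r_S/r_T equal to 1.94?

S_{S/T} = (k₁/k₂)·C_R⁻¹ ⇒ C_R = (S·k₂/k₁)^(-1).
= (1.94×0.0732/0.0524)^(-1) = (2.710)^(-1) = 0.369 mol/dm³.

0.369 mol/dm³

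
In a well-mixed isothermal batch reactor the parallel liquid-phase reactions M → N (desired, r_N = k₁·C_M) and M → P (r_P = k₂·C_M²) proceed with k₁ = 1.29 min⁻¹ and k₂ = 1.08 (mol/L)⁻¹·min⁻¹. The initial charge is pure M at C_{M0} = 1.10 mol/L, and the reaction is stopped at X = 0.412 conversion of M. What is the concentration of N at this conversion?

0.263 mol/L

C_M = C_{M0}(1−X) = 0.6468 mol/L.
Along a PFR/batch, dC_N/dC_M = −r_N/(r_N+r_P) = −k₁/(k₁+k₂·C_M).
Integrating from C_{M0} to C_M: C_N = (1.29/1.08)·ln[(1.29+1.08·1.10)/(1.29+1.08·0.647)] = 1.194·ln(2.478/1.989) = 0.2628 mol/L.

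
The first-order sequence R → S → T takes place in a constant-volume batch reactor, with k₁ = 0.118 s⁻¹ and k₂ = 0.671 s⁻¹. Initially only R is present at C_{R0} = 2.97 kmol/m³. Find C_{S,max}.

0.360 kmol/m³

At the optimum, C_{S,max}/C_{R0} = (k₁/k₂)^[k₂/(k₂−k₁)].
= (0.118/0.671)^(0.671/(0.671−0.118)) = (0.1759)^(1.213) = 0.1214.
C_{S,max} = 0.1214×2.97 = 0.360 kmol/m³.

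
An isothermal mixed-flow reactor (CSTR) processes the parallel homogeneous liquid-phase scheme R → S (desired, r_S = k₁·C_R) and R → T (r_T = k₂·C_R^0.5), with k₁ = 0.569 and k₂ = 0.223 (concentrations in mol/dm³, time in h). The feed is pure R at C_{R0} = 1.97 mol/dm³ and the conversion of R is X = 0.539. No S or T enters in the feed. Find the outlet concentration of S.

0.752 mol/dm³

Exit C_R = C_{R0}(1−X) = 1.97×0.461 = 0.9082 mol/dm³.
A CSTR operates uniformly at the exit composition, giving r_S = 0.5167 and r_T = 0.2125 (each k·C_R^n at C_R = 0.9082).
Fraction of consumed R going to S: r_S/(r_S+r_T) = 0.7086.
C_S = 0.7086·C_{R0}·X = 0.7086×1.97×0.539 = 0.752 mol/dm³.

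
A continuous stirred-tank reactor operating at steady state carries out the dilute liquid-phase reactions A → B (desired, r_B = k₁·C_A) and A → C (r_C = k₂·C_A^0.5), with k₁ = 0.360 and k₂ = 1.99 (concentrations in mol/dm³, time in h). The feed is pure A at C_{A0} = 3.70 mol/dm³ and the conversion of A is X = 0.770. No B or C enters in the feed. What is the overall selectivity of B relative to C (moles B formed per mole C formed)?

0.167

Exit C_A = C_{A0}(1−X) = 3.70×0.230 = 0.8510 mol/dm³.
Rates in a CSTR are evaluated at the outlet concentration: r_B = 0.360×0.8510 = 0.3064, r_C = 1.99×0.8510^0.5 = 1.836.
Overall selectivity = C_B/C_C = r_Bτ/(r_Cτ) = r_B/r_C = 0.167.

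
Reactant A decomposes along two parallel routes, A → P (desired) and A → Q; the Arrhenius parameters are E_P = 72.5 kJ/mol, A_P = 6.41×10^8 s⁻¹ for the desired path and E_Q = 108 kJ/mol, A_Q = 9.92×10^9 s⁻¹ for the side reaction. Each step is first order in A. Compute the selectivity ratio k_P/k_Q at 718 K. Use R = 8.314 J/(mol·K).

Since both paths have the same order in A, the concentration cancels and S_{P/Q} = k_P/k_Q = (A_P/A_Q)·exp[(E_Q−E_P)/(RT)].
(E_Q−E_P)/(RT) = (108−72.5)×10³/(8.314×718) = 35500/5969 = 5.947.
k_P/k_Q = (6.41×10^8/9.92×10^9)·exp(5.947) = 0.06462 × 382.6 = 24.7.

24.7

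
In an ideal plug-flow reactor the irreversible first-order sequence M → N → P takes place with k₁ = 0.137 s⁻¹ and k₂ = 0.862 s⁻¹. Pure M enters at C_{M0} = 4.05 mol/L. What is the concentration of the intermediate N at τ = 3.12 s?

For first-order series with pure M initially, C_N(τ) = k₁C_{M0}/(k₂−k₁)·(e^(−k₁τ) − e^(−k₂τ)).
e^(−k₁τ) = e^(−0.137×3.12) = e^(−0.4274) = 0.6522; e^(−k₂τ) = e^(−2.689) = 0.06792.
C_N = 0.137×4.05/(0.862−0.137) × (0.6522−0.06792) = 0.7653×0.5843 = 0.4471 mol/L.

0.447 mol/L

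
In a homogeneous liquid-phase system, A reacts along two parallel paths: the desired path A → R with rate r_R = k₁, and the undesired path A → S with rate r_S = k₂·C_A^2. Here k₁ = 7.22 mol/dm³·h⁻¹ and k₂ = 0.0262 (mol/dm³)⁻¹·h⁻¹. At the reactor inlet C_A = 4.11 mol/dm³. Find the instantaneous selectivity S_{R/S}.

S_{R/S} = r_R/r_S = (k₁)/(k₂·C_A^2) = (k₁/k₂)·C_A^-2.
= (7.22) / (0.0262×4.110^2) = 7.220/0.4426 = 16.3.
The undesired path is higher order in A, so low C_A (CSTR or dilute feed) favours R.

16.3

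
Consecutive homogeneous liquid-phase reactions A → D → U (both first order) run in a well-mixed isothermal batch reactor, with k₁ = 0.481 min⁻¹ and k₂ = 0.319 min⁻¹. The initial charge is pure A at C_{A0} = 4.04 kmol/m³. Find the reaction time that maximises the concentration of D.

2.54 min

The intermediate peaks when r₁ = r₂, i.e. k₁e^(−k₁t) = k₂e^(−k₂t), giving t_opt = ln(k₂/k₁)/(k₂−k₁).
= ln(0.319/0.481)/(0.319−0.481) = ln(0.6632)/-0.1620 = -0.4107/-0.1620 = 2.54 min.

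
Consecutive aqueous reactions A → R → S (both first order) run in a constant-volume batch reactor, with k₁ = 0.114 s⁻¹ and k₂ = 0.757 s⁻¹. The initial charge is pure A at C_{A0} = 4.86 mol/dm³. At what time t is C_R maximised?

For first-order series the maximum of C_R occurs at t_opt = ln(k₂/k₁)/(k₂−k₁).
= ln(0.757/0.114)/(0.757−0.114) = ln(6.640)/0.6430 = 1.893/0.6430 = 2.94 s.

2.94 s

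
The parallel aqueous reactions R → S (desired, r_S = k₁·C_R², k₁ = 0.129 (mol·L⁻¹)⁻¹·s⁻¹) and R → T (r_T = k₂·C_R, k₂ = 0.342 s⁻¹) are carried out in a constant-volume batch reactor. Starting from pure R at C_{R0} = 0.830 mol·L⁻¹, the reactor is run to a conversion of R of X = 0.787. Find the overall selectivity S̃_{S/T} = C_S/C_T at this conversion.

C_R = C_{R0}(1−X) = 0.1768 mol·L⁻¹.
Along a PFR/batch, dC_T/dC_R = −r_T/(r_S+r_T) = −k₂/(k₂+k₁·C_R).
Integrating from C_{R0} to C_R: C_T = (0.342/0.129)·ln[(0.342+0.129·0.830)/(0.342+0.129·0.177)] = 2.651·ln(0.4491/0.3648) = 0.5509 mol·L⁻¹.
Then C_S = (C_{R0}−C_R) − C_T = 0.6532 − 0.5509 = 0.1023 mol·L⁻¹.
S̃_{S/T} = C_S/C_T = 0.1023/0.5509 = 0.186.

0.186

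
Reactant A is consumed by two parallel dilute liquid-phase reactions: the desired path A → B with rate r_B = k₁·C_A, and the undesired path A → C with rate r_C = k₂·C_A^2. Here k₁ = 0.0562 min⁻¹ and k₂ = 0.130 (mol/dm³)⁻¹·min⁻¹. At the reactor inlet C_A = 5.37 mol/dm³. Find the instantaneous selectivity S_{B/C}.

S_{B/C} = r_B/r_C = (k₁·C_A)/(k₂·C_A^2) = (k₁/k₂)·C_A⁻¹.
= (0.0562×5.370) / (0.130×5.370^2) = 0.3018/3.749 = 0.0805.
The undesired path is higher order in A, so low C_A (CSTR or dilute feed) favours B.

0.0805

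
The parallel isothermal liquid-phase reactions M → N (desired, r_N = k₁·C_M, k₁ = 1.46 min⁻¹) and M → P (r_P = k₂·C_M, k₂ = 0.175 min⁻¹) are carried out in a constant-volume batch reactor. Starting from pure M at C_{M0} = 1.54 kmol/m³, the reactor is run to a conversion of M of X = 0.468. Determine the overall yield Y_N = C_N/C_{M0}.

C_M = C_{M0}(1−X) = 0.8193 kmol/m³.
Both paths are first order in M, so the instantaneous fraction to N is constant: dC_N/d(−C_M) = k₁/(k₁+k₂) = 0.8930.
C_N = 0.8930·(C_{M0}−C_M) = 0.8930×0.7207 = 0.644 kmol/m³.
Y_N = C_N/C_{M0} = 0.6436/1.54 = 0.418.

0.418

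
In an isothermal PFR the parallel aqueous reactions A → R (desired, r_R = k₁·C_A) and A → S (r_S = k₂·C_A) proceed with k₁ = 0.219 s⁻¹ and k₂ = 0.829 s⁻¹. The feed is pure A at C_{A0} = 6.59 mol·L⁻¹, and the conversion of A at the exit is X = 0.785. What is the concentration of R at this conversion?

C_A = C_{A0}(1−X) = 1.417 mol·L⁻¹.
Both paths are first order in A, so the instantaneous fraction to R is constant: dC_R/d(−C_A) = k₁/(k₁+k₂) = 0.2090.
C_R = 0.2090·(C_{A0}−C_A) = 0.2090×5.173 = 1.08 mol·L⁻¹.

1.08 mol·L⁻¹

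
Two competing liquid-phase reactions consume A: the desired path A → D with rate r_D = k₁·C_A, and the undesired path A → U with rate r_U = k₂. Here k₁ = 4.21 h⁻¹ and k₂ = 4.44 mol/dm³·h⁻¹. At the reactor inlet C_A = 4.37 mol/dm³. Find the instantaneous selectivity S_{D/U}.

4.14

S_{D/U} = r_D/r_U = (k₁·C_A)/(k₂) = (k₁/k₂)·C_A.
= (4.21×4.370) / (4.44) = 18.40/4.440 = 4.14.
Since the desired path is higher order in A, keeping C_A high (PFR or concentrated feed) favours D.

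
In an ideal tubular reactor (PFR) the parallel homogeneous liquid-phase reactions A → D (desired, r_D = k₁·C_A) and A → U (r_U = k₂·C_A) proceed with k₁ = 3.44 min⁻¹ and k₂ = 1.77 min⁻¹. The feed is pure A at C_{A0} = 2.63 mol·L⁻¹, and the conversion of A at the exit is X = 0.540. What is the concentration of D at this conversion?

C_A = C_{A0}(1−X) = 1.210 mol·L⁻¹.
Both paths are first order in A, so the instantaneous fraction to D is constant: dC_D/d(−C_A) = k₁/(k₁+k₂) = 0.6603.
C_D = 0.6603·(C_{A0}−C_A) = 0.6603×1.420 = 0.938 mol·L⁻¹.

0.938 mol·L⁻¹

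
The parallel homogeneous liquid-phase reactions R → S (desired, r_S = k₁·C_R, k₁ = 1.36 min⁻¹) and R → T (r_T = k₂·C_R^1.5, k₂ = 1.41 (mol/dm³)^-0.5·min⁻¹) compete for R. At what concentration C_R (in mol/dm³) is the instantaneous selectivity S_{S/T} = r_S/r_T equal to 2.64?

S_{S/T} = (k₁/k₂)·C_R^-0.5 ⇒ C_R = (S·k₂/k₁)^(-2).
= (2.64×1.41/1.36)^(-2) = (2.737)^(-2) = 0.133 mol/dm³.

0.133 mol/dm³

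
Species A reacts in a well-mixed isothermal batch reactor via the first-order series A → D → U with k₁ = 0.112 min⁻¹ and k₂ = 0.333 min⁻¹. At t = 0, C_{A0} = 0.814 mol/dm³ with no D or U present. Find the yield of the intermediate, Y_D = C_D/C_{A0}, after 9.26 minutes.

0.156

Solving the coupled first-order balances gives C_D(t) = [k₁/(k₂−k₁)]·C_{A0}·(e^(−k₁t) − e^(−k₂t)).
e^(−k₁t) = e^(−0.112×9.26) = e^(−1.037) = 0.3545; e^(−k₂t) = e^(−3.084) = 0.04580.
C_D = 0.112×0.814/(0.333−0.112) × (0.3545−0.04580) = 0.4125×0.3087 = 0.1273 mol/dm³.
Y_D = C_D/C_{A0} = 0.1273/0.814 = 0.156.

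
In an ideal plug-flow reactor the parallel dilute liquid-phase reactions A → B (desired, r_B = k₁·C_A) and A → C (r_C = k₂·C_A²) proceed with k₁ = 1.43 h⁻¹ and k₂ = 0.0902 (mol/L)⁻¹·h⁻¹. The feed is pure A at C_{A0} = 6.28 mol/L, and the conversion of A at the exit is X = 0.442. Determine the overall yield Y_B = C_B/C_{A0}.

C_A = C_{A0}(1−X) = 3.504 mol/L.
Along a PFR/batch, dC_B/dC_A = −r_B/(r_B+r_C) = −k₁/(k₁+k₂·C_A).
Integrating from C_{A0} to C_A: C_B = (1.43/0.0902)·ln[(1.43+0.0902·6.28)/(1.43+0.0902·3.50)] = 15.85·ln(1.996/1.746) = 2.124 mol/L.
Y_B = C_B/C_{A0} = 2.124/6.28 = 0.338.

0.338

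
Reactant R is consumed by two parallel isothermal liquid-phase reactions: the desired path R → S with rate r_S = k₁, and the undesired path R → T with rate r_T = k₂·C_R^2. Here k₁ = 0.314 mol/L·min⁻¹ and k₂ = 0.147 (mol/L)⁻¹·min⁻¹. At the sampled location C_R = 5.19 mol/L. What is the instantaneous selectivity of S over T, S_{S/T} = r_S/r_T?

0.0793

S_{S/T} = r_S/r_T = (k₁)/(k₂·C_R^2) = (k₁/k₂)·C_R^-2.
= (0.314) / (0.147×5.190^2) = 0.3140/3.960 = 0.0793.
The undesired path is higher order in R, so low C_R (CSTR or dilute feed) favours S.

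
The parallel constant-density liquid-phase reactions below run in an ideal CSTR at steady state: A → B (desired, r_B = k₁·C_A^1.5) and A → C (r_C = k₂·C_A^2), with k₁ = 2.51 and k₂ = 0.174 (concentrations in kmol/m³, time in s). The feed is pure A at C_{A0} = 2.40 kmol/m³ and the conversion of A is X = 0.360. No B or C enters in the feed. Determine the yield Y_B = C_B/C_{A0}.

Exit C_A = C_{A0}(1−X) = 2.40×0.640 = 1.536 kmol/m³.
A CSTR operates uniformly at the exit composition, giving r_B = 4.778 and r_C = 0.4105 (each k·C_A^n at C_A = 1.536).
Fraction of consumed A going to B: r_B/(r_B+r_C) = 0.9209.
C_B = 0.9209·C_{A0}·X = 0.9209×2.40×0.360 = 0.796 kmol/m³; Y_B = C_B/C_{A0} = 0.332.

0.332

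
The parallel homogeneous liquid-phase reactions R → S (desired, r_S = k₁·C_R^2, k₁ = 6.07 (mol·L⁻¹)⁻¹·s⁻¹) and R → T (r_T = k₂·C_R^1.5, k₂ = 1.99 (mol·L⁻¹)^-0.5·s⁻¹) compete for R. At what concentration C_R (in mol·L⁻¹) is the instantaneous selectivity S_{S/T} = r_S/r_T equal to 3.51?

1.32 mol·L⁻¹

S_{S/T} = (k₁/k₂)·C_R^0.5 ⇒ C_R = (S·k₂/k₁)^(2).
= (3.51×1.99/6.07)^(2) = (1.151)^(2) = 1.32 mol·L⁻¹.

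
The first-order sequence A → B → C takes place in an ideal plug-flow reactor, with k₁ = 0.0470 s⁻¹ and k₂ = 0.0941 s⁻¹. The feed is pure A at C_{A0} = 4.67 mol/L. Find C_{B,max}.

1.17 mol/L

At the optimum, C_{B,max}/C_{A0} = (k₁/k₂)^[k₂/(k₂−k₁)].
= (0.0470/0.0941)^(0.0941/(0.0941−0.0470)) = (0.4995)^(1.998) = 0.2498.
C_{B,max} = 0.2498×4.67 = 1.17 mol/L.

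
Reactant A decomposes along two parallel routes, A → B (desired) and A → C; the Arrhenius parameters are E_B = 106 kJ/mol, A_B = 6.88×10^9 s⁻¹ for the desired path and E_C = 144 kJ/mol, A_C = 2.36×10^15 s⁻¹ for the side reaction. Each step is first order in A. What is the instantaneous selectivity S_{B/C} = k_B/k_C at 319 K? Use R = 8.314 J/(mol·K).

4.87

Since both paths have the same order in A, the concentration cancels and S_{B/C} = k_B/k_C = (A_B/A_C)·exp[(E_C−E_B)/(RT)].
(E_C−E_B)/(RT) = (144−106)×10³/(8.314×319) = 38000/2652 = 14.33.
k_B/k_C = (6.88×10^9/2.36×10^15)·exp(14.33) = 2.915×10^-6 × 1.669×10^6 = 4.87.
Since E_B < E_C, lowering the temperature improves selectivity toward B.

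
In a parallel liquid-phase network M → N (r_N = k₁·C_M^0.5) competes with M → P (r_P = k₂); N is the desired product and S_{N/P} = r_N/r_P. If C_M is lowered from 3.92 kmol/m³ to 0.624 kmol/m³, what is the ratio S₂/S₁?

0.399

S_{N/P} = (k₁/k₂)·C_M^0.5, so S₂/S₁ = (C_{M,2}/C_{M,1})^0.5.
= (0.624/3.92)^0.5 = (0.1592)^0.5 = 0.399.
Selectivity toward N falls as C_M falls — high-concentration operation is favoured.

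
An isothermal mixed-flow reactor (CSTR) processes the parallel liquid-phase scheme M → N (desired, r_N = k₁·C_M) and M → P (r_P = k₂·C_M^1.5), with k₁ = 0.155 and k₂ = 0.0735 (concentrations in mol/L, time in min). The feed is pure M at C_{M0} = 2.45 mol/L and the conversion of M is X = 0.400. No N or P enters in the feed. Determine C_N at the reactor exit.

Exit C_M = C_{M0}(1−X) = 2.45×0.600 = 1.470 mol/L.
Rates in a CSTR are evaluated at the outlet concentration: r_N = 0.155×1.470 = 0.2278, r_P = 0.0735×1.470^1.5 = 0.1310.
Fraction of consumed M going to N: r_N/(r_N+r_P) = 0.6349.
C_N = 0.6349·C_{M0}·X = 0.6349×2.45×0.400 = 0.622 mol/L.

0.622 mol/L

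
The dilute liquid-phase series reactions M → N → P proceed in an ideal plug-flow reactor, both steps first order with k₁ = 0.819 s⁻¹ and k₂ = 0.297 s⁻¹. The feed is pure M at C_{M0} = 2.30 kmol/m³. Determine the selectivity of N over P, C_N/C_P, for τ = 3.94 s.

Solving the coupled first-order balances gives C_N(τ) = [k₁/(k₂−k₁)]·C_{M0}·(e^(−k₁τ) − e^(−k₂τ)).
e^(−k₁τ) = e^(−0.819×3.94) = e^(−3.227) = 0.03968; e^(−k₂τ) = e^(−1.170) = 0.3103.
C_N = 0.819×2.30/(0.297−0.819) × (0.03968−0.3103) = (-3.609)×(-0.2706) = 0.9766 kmol/m³.
C_M = C_{M0}e^(−k₁τ) = 0.09127 kmol/m³, so C_P = C_{M0}−C_M−C_N = 1.232 kmol/m³; C_N/C_P = 0.793.

0.793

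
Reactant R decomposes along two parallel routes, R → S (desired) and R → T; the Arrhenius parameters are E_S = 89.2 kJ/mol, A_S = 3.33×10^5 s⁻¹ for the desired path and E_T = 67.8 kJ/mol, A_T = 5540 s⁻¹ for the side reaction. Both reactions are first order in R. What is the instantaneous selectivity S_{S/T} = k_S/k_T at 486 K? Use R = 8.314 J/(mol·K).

0.301

Since both paths have the same order in R, the concentration cancels and S_{S/T} = k_S/k_T = (A_S/A_T)·exp[(E_T−E_S)/(RT)].
(E_T−E_S)/(RT) = (67.8−89.2)×10³/(8.314×486) = -21400/4041 = -5.296.
k_S/k_T = (3.33×10^5/5540)·exp(-5.296) = 60.11 × 0.005010 = 0.301.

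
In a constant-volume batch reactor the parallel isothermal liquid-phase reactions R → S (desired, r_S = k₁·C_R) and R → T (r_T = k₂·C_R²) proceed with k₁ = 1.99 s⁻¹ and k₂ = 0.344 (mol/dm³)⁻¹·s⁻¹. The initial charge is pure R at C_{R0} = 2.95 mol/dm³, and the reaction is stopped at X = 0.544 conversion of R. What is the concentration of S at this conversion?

1.17 mol/dm³

C_R = C_{R0}(1−X) = 1.345 mol/dm³.
Along a PFR/batch, dC_S/dC_R = −r_S/(r_S+r_T) = −k₁/(k₁+k₂·C_R).
Integrating from C_{R0} to C_R: C_S = (1.99/0.344)·ln[(1.99+0.344·2.95)/(1.99+0.344·1.35)] = 5.785·ln(3.005/2.453) = 1.174 mol/dm³.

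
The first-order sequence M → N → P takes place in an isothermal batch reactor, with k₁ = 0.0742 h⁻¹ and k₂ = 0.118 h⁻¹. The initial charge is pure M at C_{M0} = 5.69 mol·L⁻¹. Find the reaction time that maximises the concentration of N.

Setting dC_N/dt = 0 gives t_opt = ln(k₂/k₁)/(k₂−k₁).
= ln(0.118/0.0742)/(0.118−0.0742) = ln(1.590)/0.04380 = 0.4639/0.04380 = 10.6 h.

10.6 h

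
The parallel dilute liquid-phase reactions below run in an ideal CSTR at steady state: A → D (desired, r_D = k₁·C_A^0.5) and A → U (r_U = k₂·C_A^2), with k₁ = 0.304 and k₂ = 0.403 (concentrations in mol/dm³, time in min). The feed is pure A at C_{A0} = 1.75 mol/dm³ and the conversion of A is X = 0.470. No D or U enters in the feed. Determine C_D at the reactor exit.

0.377 mol/dm³

Exit C_A = C_{A0}(1−X) = 1.75×0.530 = 0.9275 mol/dm³.
In a CSTR the entire volume is at exit conditions, so r_D = 0.304×0.9275^0.5 = 0.2928 and r_U = 0.403×0.9275^2 = 0.3467.
Fraction of consumed A going to D: r_D/(r_D+r_U) = 0.4578.
C_D = 0.4578·C_{A0}·X = 0.4578×1.75×0.470 = 0.377 mol/dm³.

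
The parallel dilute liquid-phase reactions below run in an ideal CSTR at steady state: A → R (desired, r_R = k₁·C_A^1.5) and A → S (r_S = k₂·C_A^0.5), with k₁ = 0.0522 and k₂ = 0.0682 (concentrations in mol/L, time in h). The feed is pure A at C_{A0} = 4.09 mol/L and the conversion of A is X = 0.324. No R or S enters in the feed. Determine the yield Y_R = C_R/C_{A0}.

0.220

Exit C_A = C_{A0}(1−X) = 4.09×0.676 = 2.765 mol/L.
In a CSTR the entire volume is at exit conditions, so r_R = 0.0522×2.765^1.5 = 0.2400 and r_S = 0.0682×2.765^0.5 = 0.1134.
Fraction of consumed A going to R: r_R/(r_R+r_S) = 0.6791.
C_R = 0.6791·C_{A0}·X = 0.6791×4.09×0.324 = 0.900 mol/L; Y_R = C_R/C_{A0} = 0.220.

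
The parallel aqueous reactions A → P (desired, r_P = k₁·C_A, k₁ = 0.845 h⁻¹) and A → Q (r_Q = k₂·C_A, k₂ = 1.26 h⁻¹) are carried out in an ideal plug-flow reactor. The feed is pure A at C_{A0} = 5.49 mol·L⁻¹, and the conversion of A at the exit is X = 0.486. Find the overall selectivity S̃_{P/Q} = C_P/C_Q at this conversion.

0.671

C_A = C_{A0}(1−X) = 2.822 mol·L⁻¹.
Both paths are first order in A, so the instantaneous fraction to P is constant: dC_P/d(−C_A) = k₁/(k₁+k₂) = 0.4014.
C_P = 0.4014·(C_{A0}−C_A) = 0.4014×2.668 = 1.07 mol·L⁻¹.
C_Q = (C_{A0}−C_A)−C_P = 1.597 mol·L⁻¹; S̃_{P/Q} = 1.071/1.597 = 0.671.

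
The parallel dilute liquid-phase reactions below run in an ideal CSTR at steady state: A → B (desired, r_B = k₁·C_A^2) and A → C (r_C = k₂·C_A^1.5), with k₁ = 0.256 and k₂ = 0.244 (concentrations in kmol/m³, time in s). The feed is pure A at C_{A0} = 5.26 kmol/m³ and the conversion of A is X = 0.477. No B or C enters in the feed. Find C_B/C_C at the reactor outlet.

1.74

Exit C_A = C_{A0}(1−X) = 5.26×0.523 = 2.751 kmol/m³.
A CSTR operates uniformly at the exit composition, giving r_B = 1.937 and r_C = 1.113 (each k·C_A^n at C_A = 2.751).
Overall selectivity = C_B/C_C = r_Bτ/(r_Cτ) = r_B/r_C = 1.74.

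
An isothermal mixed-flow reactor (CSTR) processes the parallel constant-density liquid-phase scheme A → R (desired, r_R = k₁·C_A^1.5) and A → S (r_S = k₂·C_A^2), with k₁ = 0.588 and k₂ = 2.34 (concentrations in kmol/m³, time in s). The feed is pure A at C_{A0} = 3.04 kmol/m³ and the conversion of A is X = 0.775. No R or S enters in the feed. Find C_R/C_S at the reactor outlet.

Exit C_A = C_{A0}(1−X) = 3.04×0.225 = 0.6840 kmol/m³.
In a CSTR the entire volume is at exit conditions, so r_R = 0.588×0.6840^1.5 = 0.3326 and r_S = 2.34×0.6840^2 = 1.095.
Overall selectivity = C_R/C_S = r_Rτ/(r_Sτ) = r_R/r_S = 0.304.

0.304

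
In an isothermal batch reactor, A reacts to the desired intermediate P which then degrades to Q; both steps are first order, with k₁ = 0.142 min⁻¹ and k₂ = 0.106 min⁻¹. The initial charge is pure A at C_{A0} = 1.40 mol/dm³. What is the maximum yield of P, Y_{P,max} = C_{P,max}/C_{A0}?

At the optimum, C_{P,max}/C_{A0} = (k₁/k₂)^[k₂/(k₂−k₁)].
= (0.142/0.106)^(0.106/(0.106−0.142)) = (1.340)^(-2.944) = 0.4228.

0.423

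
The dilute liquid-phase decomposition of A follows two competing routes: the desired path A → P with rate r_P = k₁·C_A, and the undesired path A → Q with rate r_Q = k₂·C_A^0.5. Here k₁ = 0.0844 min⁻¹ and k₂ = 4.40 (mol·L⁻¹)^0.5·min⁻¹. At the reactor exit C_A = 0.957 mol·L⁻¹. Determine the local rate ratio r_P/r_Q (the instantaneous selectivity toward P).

0.0188

S_{P/Q} = r_P/r_Q = (k₁·C_A)/(k₂·C_A^0.5) = (k₁/k₂)·C_A^0.5.
= (0.0844×0.9570) / (4.40×0.9570^0.5) = 0.08077/4.304 = 0.0188.
Since the desired path is higher order in A, keeping C_A high (PFR or concentrated feed) favours P.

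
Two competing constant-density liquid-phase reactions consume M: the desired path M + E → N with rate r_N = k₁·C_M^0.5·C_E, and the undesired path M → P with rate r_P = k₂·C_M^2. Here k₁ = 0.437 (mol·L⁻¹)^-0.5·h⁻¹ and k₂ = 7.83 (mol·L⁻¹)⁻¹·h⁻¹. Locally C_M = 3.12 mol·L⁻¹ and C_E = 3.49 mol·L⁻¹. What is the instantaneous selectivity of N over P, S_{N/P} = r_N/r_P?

0.0353

S_{N/P} = r_N/r_P = (k₁·C_M^0.5·C_E)/(k₂·C_M^2) = (k₁/k₂)·C_M^-1.5·C_E.
= (0.437×3.120^0.5×3.490) / (7.83×3.120^2) = 2.694/76.22 = 0.0353.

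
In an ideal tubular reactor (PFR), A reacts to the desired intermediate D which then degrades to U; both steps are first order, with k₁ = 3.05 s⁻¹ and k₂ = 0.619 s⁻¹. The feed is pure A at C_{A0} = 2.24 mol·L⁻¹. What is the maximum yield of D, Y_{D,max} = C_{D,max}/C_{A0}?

0.666

For a first-order series the maximum intermediate yield is C_{D,max}/C_{A0} = (k₁/k₂)^[k₂/(k₂−k₁)].
= (3.05/0.619)^(0.619/(0.619−3.05)) = (4.927)^(-0.2546) = 0.6663.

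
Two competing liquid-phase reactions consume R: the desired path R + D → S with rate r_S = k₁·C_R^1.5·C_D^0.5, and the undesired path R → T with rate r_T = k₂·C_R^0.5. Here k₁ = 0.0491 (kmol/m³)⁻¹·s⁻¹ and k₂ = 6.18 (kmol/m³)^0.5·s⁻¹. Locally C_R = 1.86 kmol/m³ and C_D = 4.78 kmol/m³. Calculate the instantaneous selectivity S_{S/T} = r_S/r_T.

S_{S/T} = r_S/r_T = (k₁·C_R^1.5·C_D^0.5)/(k₂·C_R^0.5) = (k₁/k₂)·C_R·C_D^0.5.
= (0.0491×1.860^1.5×4.780^0.5) / (6.18×1.860^0.5) = 0.2723/8.428 = 0.0323.

0.0323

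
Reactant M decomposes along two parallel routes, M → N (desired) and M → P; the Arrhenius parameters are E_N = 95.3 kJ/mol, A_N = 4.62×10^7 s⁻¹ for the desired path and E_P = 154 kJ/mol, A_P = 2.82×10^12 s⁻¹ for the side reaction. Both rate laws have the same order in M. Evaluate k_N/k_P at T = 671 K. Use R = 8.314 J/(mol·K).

0.608

With equal orders, S_{N/P} = k_N/k_P = (A_N/A_P)·exp[(E_P−E_N)/(RT)].
(E_P−E_N)/(RT) = (154−95.3)×10³/(8.314×671) = 58700/5579 = 10.52.
k_N/k_P = (4.62×10^7/2.82×10^12)·exp(10.52) = 1.638×10^-5 × 37130 = 0.608.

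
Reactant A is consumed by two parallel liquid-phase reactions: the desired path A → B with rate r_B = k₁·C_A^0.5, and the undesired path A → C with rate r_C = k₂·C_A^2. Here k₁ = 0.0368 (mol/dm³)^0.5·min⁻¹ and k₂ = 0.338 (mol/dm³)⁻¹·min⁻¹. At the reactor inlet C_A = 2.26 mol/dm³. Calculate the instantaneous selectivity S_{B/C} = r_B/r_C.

S_{B/C} = r_B/r_C = (k₁·C_A^0.5)/(k₂·C_A^2) = (k₁/k₂)·C_A^-1.5.
= (0.0368×2.260^0.5) / (0.338×2.260^2) = 0.05532/1.726 = 0.0320.

0.0320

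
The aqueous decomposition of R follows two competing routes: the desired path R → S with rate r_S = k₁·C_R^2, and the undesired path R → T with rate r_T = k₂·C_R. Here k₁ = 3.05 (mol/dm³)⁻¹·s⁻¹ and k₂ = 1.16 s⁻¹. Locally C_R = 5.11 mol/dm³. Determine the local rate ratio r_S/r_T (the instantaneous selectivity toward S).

S_{S/T} = r_S/r_T = (k₁·C_R^2)/(k₂·C_R) = (k₁/k₂)·C_R.
= (3.05×5.110^2) / (1.16×5.110) = 79.64/5.928 = 13.4.

13.4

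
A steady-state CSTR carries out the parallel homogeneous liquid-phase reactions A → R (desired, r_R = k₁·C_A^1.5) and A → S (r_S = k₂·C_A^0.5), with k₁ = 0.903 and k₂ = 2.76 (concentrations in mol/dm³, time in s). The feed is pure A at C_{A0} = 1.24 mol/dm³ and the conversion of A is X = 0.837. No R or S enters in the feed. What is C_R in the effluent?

0.0644 mol/dm³

Exit C_A = C_{A0}(1−X) = 1.24×0.163 = 0.2021 mol/dm³.
In a CSTR the entire volume is at exit conditions, so r_R = 0.903×0.2021^1.5 = 0.08205 and r_S = 2.76×0.2021^0.5 = 1.241.
Fraction of consumed A going to R: r_R/(r_R+r_S) = 0.06203.
C_R = 0.06203·C_{A0}·X = 0.06203×1.24×0.837 = 0.0644 mol/dm³.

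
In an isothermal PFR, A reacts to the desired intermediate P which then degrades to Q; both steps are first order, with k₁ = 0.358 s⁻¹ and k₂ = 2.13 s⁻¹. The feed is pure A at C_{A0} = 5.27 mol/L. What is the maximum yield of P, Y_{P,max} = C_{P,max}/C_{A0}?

0.117

At the optimum, C_{P,max}/C_{A0} = (k₁/k₂)^[k₂/(k₂−k₁)].
= (0.358/2.13)^(2.13/(2.13−0.358)) = (0.1681)^(1.202) = 0.1172.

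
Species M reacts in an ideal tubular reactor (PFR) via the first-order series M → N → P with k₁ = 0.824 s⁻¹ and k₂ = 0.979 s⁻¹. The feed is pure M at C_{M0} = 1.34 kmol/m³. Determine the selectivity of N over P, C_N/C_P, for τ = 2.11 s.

For first-order series with pure M initially, C_N(τ) = k₁C_{M0}/(k₂−k₁)·(e^(−k₁τ) − e^(−k₂τ)).
e^(−k₁τ) = e^(−0.824×2.11) = e^(−1.739) = 0.1758; e^(−k₂τ) = e^(−2.066) = 0.1267.
C_N = 0.824×1.34/(0.979−0.824) × (0.1758−0.1267) = 7.124×0.04903 = 0.3493 kmol/m³.
C_M = C_{M0}e^(−k₁τ) = 0.2355 kmol/m³, so C_P = C_{M0}−C_M−C_N = 0.7552 kmol/m³; C_N/C_P = 0.462.

0.462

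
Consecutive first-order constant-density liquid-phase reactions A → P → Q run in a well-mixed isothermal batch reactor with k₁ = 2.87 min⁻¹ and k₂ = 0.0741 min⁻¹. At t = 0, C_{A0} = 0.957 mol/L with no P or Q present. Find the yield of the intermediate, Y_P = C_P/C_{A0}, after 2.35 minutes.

Solving the coupled first-order balances gives C_P(t) = [k₁/(k₂−k₁)]·C_{A0}·(e^(−k₁t) − e^(−k₂t)).
e^(−k₁t) = e^(−2.87×2.35) = e^(−6.745) = 0.001177; e^(−k₂t) = e^(−0.1741) = 0.8402.
C_P = 2.87×0.957/(0.0741−2.87) × (0.001177−0.8402) = (-0.9824)×(-0.8390) = 0.8242 mol/L.
Y_P = C_P/C_{A0} = 0.8242/0.957 = 0.861.

0.861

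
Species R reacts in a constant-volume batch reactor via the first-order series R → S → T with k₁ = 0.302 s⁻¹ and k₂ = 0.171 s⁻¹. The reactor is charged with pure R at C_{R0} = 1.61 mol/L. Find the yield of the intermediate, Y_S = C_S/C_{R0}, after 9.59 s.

0.320

The intermediate concentration in a first-order A→B→C sequence is C_S = k₁C_{R0}(e^(−k₁t) − e^(−k₂t))/(k₂−k₁).
e^(−k₁t) = e^(−0.302×9.59) = e^(−2.896) = 0.05523; e^(−k₂t) = e^(−1.640) = 0.1940.
C_S = 0.302×1.61/(0.171−0.302) × (0.05523−0.1940) = (-3.712)×(-0.1388) = 0.5151 mol/L.
Y_S = C_S/C_{R0} = 0.5151/1.61 = 0.320.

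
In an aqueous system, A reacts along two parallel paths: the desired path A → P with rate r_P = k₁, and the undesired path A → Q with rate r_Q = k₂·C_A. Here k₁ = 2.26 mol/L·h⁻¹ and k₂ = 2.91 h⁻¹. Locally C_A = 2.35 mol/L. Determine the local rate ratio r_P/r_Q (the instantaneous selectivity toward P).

S_{P/Q} = r_P/r_Q = (k₁)/(k₂·C_A) = (k₁/k₂)·C_A⁻¹.
= (2.26) / (2.91×2.350) = 2.260/6.839 = 0.330.
The undesired path is higher order in A, so low C_A (CSTR or dilute feed) favours P.

0.330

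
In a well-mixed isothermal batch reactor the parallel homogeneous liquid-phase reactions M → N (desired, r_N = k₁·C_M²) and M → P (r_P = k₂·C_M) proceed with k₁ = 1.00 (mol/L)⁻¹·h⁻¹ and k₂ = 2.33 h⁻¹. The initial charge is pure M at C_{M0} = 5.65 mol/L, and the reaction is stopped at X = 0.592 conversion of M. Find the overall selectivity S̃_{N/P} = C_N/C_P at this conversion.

C_M = C_{M0}(1−X) = 2.305 mol/L.
Along a PFR/batch, dC_P/dC_M = −r_P/(r_N+r_P) = −k₂/(k₂+k₁·C_M).
Integrating from C_{M0} to C_M: C_P = (2.33/1.00)·ln[(2.33+1.00·5.65)/(2.33+1.00·2.31)] = 2.330·ln(7.980/4.635) = 1.266 mol/L.
Then C_N = (C_{M0}−C_M) − C_P = 3.345 − 1.266 = 2.079 mol/L.
S̃_{N/P} = C_N/C_P = 2.079/1.266 = 1.64.

1.64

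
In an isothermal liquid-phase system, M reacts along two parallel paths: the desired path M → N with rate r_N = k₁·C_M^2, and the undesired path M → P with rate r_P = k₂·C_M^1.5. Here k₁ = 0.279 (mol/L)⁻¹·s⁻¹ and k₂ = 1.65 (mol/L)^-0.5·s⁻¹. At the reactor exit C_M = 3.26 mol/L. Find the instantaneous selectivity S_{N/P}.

S_{N/P} = r_N/r_P = (k₁·C_M^2)/(k₂·C_M^1.5) = (k₁/k₂)·C_M^0.5.
= (0.279×3.260^2) / (1.65×3.260^1.5) = 2.965/9.712 = 0.305.
Since the desired path is higher order in M, keeping C_M high (PFR or concentrated feed) favours N.

0.305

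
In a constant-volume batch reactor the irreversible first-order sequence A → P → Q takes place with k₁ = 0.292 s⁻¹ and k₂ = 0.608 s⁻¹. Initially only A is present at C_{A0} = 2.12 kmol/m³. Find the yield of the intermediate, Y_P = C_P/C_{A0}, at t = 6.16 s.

For first-order series with pure A initially, C_P(t) = k₁C_{A0}/(k₂−k₁)·(e^(−k₁t) − e^(−k₂t)).
e^(−k₁t) = e^(−0.292×6.16) = e^(−1.799) = 0.1655; e^(−k₂t) = e^(−3.745) = 0.02363.
C_P = 0.292×2.12/(0.608−0.292) × (0.1655−0.02363) = 1.959×0.1419 = 0.2779 kmol/m³.
Y_P = C_P/C_{A0} = 0.2779/2.12 = 0.131.

0.131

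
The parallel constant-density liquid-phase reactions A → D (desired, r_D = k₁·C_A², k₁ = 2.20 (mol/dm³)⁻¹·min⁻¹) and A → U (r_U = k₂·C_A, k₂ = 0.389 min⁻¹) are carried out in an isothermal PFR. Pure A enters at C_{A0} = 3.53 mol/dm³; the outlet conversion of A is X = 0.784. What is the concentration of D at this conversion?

2.52 mol/dm³

C_A = C_{A0}(1−X) = 0.7625 mol/dm³.
Along a PFR/batch, dC_U/dC_A = −r_U/(r_D+r_U) = −k₂/(k₂+k₁·C_A).
Integrating from C_{A0} to C_A: C_U = (0.389/2.20)·ln[(0.389+2.20·3.53)/(0.389+2.20·0.762)] = 0.1768·ln(8.155/2.066) = 0.2427 mol/dm³.
Then C_D = (C_{A0}−C_A) − C_U = 2.768 − 0.2427 = 2.525 mol/dm³.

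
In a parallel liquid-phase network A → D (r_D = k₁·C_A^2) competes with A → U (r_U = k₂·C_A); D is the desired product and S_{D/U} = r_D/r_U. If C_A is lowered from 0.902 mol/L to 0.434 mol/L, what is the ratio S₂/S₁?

S_{D/U} = (k₁/k₂)·C_A, so S₂/S₁ = (C_{A,2}/C_{A,1}).
= 0.434/0.902 = 0.481.
Selectivity toward D falls as C_A falls — high-concentration operation is favoured.

0.481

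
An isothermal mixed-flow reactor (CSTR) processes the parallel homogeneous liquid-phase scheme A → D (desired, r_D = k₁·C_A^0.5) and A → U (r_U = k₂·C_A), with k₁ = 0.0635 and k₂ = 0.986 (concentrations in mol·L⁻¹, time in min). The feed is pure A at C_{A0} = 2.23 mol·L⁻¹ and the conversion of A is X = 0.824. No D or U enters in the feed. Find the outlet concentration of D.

Exit C_A = C_{A0}(1−X) = 2.23×0.176 = 0.3925 mol·L⁻¹.
Rates in a CSTR are evaluated at the outlet concentration: r_D = 0.0635×0.3925^0.5 = 0.03978, r_U = 0.986×0.3925 = 0.3870.
Fraction of consumed A going to D: r_D/(r_D+r_U) = 0.09322.
C_D = 0.09322·C_{A0}·X = 0.09322×2.23×0.824 = 0.171 mol·L⁻¹.

0.171 mol·L⁻¹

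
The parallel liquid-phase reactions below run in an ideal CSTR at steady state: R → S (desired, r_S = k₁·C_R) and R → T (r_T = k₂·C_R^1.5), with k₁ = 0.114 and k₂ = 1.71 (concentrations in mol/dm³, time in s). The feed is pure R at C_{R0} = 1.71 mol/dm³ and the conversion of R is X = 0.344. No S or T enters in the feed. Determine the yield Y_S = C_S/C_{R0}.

0.0204

Exit C_R = C_{R0}(1−X) = 1.71×0.656 = 1.122 mol/dm³.
A CSTR operates uniformly at the exit composition, giving r_S = 0.1279 and r_T = 2.032 (each k·C_R^n at C_R = 1.122).
Fraction of consumed R going to S: r_S/(r_S+r_T) = 0.05922.
C_S = 0.05922·C_{R0}·X = 0.05922×1.71×0.344 = 0.0348 mol/dm³; Y_S = C_S/C_{R0} = 0.0204.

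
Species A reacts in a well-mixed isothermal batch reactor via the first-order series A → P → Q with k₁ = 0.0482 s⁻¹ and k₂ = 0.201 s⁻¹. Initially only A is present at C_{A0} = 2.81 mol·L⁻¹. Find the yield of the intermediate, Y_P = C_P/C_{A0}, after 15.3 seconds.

Solving the coupled first-order balances gives C_P(t) = [k₁/(k₂−k₁)]·C_{A0}·(e^(−k₁t) − e^(−k₂t)).
e^(−k₁t) = e^(−0.0482×15.3) = e^(−0.7375) = 0.4783; e^(−k₂t) = e^(−3.075) = 0.04618.
C_P = 0.0482×2.81/(0.201−0.0482) × (0.4783−0.04618) = 0.8864×0.4322 = 0.3831 mol·L⁻¹.
Y_P = C_P/C_{A0} = 0.3831/2.81 = 0.136.

0.136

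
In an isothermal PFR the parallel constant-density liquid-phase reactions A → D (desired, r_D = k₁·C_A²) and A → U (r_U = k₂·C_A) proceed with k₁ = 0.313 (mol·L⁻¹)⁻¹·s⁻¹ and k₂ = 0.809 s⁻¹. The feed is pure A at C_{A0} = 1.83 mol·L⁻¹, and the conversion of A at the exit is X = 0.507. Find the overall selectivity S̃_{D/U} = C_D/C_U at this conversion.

C_A = C_{A0}(1−X) = 0.9022 mol·L⁻¹.
Along a PFR/batch, dC_U/dC_A = −r_U/(r_D+r_U) = −k₂/(k₂+k₁·C_A).
Integrating from C_{A0} to C_A: C_U = (0.809/0.313)·ln[(0.809+0.313·1.83)/(0.809+0.313·0.902)] = 2.585·ln(1.382/1.091) = 0.6098 mol·L⁻¹.
Then C_D = (C_{A0}−C_A) − C_U = 0.9278 − 0.6098 = 0.3180 mol·L⁻¹.
S̃_{D/U} = C_D/C_U = 0.3180/0.6098 = 0.521.

0.521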